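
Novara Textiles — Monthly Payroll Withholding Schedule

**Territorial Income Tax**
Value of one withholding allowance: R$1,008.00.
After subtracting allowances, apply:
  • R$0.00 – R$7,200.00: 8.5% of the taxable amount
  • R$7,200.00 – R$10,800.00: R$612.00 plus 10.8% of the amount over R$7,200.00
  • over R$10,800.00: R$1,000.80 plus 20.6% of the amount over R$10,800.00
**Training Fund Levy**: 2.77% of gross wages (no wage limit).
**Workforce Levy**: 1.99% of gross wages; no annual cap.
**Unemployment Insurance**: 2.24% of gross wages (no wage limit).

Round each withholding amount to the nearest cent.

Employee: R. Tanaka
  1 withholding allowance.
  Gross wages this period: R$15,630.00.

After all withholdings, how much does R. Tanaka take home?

R$12,747.77

Territorial Income Tax: taxable = R$15,630.00 − 1×R$1,008.00 = R$14,622.00
  R$1,000.80 + 20.6% × (R$14,622.00 − R$10,800.00) = R$1,000.80 + 20.6% × R$3,822.00 = R$1,788.13
Training Fund Levy: 2.77% × R$15,630.00 = R$432.95
Workforce Levy: 1.99% × R$15,630.00 = R$311.04
Unemployment Insurance: 2.24% × R$15,630.00 = R$350.11
Total withheld: R$1,788.13 + R$432.95 + R$311.04 + R$350.11 = R$2,882.23
Net pay: R$15,630.00 − R$2,882.23 = R$12,747.77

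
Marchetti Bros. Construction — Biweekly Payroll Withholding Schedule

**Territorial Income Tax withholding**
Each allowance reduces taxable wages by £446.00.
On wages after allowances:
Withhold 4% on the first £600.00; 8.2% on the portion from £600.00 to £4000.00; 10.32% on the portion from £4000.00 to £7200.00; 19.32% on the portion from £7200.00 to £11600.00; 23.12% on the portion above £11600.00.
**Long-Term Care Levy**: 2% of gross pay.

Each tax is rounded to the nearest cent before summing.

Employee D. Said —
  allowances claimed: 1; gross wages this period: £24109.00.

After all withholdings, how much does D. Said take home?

Territorial Income Tax: taxable = £24109.00 − 1×£446.00 = £23663.00
  £1483.12 + 23.12% × (£23663.00 − £11600.00) = £1483.12 + 23.12% × £12063.00 = £4272.09
Long-Term Care Levy: 2% × £24109.00 = £482.18
Total withheld: £4272.09 + £482.18 = £4754.27
Net pay: £24109.00 − £4754.27 = £19354.73

£19354.73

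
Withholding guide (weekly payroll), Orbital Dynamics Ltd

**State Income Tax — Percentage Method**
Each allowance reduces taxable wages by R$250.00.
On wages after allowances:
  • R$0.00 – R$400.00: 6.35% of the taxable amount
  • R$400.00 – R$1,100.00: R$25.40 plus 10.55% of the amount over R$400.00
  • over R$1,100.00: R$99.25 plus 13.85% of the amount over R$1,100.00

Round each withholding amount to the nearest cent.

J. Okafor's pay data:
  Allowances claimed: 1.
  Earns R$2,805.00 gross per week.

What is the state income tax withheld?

R$300.77

State Income Tax: taxable = R$2,805.00 − 1×R$250.00 = R$2,555.00
  R$99.25 + 13.85% × (R$2,555.00 − R$1,100.00) = R$99.25 + 13.85% × R$1,455.00 = R$300.77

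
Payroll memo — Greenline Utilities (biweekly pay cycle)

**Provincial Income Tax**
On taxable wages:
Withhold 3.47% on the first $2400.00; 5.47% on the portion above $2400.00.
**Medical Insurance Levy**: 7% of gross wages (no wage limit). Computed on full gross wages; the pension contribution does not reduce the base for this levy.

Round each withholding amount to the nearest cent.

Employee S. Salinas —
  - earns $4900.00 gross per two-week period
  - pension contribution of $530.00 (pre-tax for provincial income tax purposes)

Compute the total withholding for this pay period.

$534.04

Provincial Income Tax: taxable = $4900.00 − $530.00 = $4370.00
  $83.28 + 5.47% × ($4370.00 − $2400.00) = $83.28 + 5.47% × $1970.00 = $191.04
Medical Insurance Levy: 7% × $4900.00 = $343.00
Total: $191.04 + $343.00 = $534.04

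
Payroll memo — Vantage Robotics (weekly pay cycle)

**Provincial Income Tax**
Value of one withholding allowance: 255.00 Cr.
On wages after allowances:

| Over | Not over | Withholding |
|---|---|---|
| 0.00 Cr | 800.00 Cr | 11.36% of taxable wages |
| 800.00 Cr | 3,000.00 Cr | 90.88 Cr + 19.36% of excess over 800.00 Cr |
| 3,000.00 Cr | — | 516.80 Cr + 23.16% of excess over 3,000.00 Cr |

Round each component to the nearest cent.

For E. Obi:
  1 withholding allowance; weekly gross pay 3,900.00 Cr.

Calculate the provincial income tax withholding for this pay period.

666.18 Cr

Provincial Income Tax: taxable = 3,900.00 Cr − 1×255.00 Cr = 3,645.00 Cr
  516.80 Cr + 23.16% × (3,645.00 Cr − 3,000.00 Cr) = 516.80 Cr + 23.16% × 645.00 Cr = 666.18 Cr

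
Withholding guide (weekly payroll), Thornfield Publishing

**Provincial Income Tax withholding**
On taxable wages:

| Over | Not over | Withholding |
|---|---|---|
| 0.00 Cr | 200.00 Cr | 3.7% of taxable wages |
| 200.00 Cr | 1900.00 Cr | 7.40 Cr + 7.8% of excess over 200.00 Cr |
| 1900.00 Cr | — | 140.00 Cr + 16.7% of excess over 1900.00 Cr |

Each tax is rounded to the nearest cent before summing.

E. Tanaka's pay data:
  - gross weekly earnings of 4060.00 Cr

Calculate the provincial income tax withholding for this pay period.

Provincial Income Tax: taxable = 4060.00 Cr
  140.00 Cr + 16.7% × (4060.00 Cr − 1900.00 Cr) = 140.00 Cr + 16.7% × 2160.00 Cr = 500.72 Cr

500.72 Cr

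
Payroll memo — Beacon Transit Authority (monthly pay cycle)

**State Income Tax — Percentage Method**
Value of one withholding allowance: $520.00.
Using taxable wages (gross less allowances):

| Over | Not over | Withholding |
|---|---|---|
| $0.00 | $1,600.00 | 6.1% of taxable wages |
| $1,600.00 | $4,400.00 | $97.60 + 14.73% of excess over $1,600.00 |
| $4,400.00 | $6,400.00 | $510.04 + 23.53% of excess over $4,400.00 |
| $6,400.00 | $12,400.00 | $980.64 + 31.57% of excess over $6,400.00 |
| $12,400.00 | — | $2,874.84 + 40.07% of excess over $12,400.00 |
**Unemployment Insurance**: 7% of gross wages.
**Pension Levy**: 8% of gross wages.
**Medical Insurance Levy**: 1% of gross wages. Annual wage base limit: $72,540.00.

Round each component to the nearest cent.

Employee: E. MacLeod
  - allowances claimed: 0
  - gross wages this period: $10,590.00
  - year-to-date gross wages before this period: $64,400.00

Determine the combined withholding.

$3,973.32

State Income Tax: taxable = $10,590.00
  $980.64 + 31.57% × ($10,590.00 − $6,400.00) = $980.64 + 31.57% × $4,190.00 = $2,303.42
Unemployment Insurance: 7% × $10,590.00 = $741.30
Pension Levy: 8% × $10,590.00 = $847.20
Medical Insurance Levy: cap $72,540.00 − YTD $64,400.00 = $8,140.00 subject; 1% × $8,140.00 = $81.40
Total: $2,303.42 + $741.30 + $847.20 + $81.40 = $3,973.32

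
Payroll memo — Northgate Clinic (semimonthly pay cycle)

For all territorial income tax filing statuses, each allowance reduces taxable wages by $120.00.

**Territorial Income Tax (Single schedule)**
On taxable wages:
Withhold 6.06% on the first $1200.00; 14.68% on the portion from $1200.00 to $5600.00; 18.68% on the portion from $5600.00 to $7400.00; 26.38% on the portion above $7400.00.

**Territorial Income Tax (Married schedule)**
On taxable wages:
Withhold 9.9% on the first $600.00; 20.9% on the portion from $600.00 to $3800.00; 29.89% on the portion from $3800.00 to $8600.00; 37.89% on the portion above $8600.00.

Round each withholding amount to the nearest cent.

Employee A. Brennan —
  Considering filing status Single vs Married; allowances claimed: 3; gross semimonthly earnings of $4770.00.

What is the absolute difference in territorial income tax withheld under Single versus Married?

$366.58

Territorial Income Tax (Single): taxable = $4770.00 − 3×$120.00 = $4410.00
  $72.72 + 14.68% × ($4410.00 − $1200.00) = $72.72 + 14.68% × $3210.00 = $543.95
Territorial Income Tax (Married): taxable = $4770.00 − 3×$120.00 = $4410.00
  $728.20 + 29.89% × ($4410.00 − $3800.00) = $728.20 + 29.89% × $610.00 = $910.53
Difference: |$543.95 − $910.53| = $366.58 (higher under Married)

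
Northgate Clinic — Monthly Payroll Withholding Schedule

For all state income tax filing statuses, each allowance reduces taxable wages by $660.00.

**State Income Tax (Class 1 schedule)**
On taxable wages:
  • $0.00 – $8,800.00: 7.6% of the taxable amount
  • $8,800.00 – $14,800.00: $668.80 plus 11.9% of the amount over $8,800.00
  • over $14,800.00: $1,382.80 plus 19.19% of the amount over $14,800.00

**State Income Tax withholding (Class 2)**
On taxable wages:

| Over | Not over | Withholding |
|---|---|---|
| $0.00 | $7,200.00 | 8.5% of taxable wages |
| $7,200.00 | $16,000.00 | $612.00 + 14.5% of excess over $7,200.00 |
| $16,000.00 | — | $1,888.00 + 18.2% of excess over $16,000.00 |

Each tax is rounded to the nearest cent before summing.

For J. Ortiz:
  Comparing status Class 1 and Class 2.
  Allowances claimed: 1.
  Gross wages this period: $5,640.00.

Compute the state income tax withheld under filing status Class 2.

State Income Tax (Class 2): taxable = $5,640.00 − 1×$660.00 = $4,980.00
  8.5% × $4,980.00 = $423.30

$423.30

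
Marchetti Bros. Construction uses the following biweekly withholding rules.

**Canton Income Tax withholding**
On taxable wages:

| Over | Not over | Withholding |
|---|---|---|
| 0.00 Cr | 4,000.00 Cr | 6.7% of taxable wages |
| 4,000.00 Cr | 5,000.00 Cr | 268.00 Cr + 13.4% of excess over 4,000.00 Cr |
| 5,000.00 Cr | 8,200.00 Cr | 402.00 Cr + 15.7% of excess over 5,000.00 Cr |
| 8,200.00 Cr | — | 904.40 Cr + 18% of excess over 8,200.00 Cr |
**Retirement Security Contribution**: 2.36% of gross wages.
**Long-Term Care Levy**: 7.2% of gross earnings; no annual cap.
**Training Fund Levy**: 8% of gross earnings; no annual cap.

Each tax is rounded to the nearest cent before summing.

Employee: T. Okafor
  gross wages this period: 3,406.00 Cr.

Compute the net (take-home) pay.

2,579.71 Cr

Canton Income Tax: taxable = 3,406.00 Cr
  6.7% × 3,406.00 Cr = 228.20 Cr
Retirement Security Contribution: 2.36% × 3,406.00 Cr = 80.38 Cr
Long-Term Care Levy: 7.2% × 3,406.00 Cr = 245.23 Cr
Training Fund Levy: 8% × 3,406.00 Cr = 272.48 Cr
Total withheld: 228.20 Cr + 80.38 Cr + 245.23 Cr + 272.48 Cr = 826.29 Cr
Net pay: 3,406.00 Cr − 826.29 Cr = 2,579.71 Cr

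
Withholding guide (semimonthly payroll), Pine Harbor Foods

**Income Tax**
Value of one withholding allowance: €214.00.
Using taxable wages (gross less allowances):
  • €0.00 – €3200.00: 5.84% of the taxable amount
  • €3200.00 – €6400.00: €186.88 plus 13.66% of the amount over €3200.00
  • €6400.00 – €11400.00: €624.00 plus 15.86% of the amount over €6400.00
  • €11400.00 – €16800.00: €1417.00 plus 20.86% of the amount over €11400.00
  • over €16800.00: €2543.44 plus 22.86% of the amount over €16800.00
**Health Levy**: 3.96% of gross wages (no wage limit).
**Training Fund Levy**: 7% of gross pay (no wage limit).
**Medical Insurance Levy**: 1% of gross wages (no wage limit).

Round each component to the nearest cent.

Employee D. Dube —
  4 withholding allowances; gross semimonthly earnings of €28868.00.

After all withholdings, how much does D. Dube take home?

€20308.89

Income Tax: taxable = €28868.00 − 4×€214.00 = €28012.00
  €2543.44 + 22.86% × (€28012.00 − €16800.00) = €2543.44 + 22.86% × €11212.00 = €5106.50
Health Levy: 3.96% × €28868.00 = €1143.17
Training Fund Levy: 7% × €28868.00 = €2020.76
Medical Insurance Levy: 1% × €28868.00 = €288.68
Total withheld: €5106.50 + €1143.17 + €2020.76 + €288.68 = €8559.11
Net pay: €28868.00 − €8559.11 = €20308.89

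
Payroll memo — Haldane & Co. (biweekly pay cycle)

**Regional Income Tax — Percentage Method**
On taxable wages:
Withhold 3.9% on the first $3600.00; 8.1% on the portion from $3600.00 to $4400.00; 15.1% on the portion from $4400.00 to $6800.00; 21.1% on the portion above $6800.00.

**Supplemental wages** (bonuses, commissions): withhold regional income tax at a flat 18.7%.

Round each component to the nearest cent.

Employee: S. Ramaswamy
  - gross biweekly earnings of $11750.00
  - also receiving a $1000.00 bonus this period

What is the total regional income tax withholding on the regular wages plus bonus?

$1799.05

Regional Income Tax: taxable = $11750.00
  $567.60 + 21.1% × ($11750.00 − $6800.00) = $567.60 + 21.1% × $4950.00 = $1612.05
Supplemental (18.7% flat on bonus): 18.7% × $1000.00 = $187.00
Total regional income tax: $1612.05 + $187.00 = $1799.05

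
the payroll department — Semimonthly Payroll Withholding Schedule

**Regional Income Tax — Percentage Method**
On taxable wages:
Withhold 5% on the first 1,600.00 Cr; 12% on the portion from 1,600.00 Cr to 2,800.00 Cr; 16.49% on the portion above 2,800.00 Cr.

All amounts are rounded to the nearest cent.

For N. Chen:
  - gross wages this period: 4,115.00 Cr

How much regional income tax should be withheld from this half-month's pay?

440.84 Cr

Regional Income Tax: taxable = 4,115.00 Cr
  224.00 Cr + 16.49% × (4,115.00 Cr − 2,800.00 Cr) = 224.00 Cr + 16.49% × 1,315.00 Cr = 440.84 Cr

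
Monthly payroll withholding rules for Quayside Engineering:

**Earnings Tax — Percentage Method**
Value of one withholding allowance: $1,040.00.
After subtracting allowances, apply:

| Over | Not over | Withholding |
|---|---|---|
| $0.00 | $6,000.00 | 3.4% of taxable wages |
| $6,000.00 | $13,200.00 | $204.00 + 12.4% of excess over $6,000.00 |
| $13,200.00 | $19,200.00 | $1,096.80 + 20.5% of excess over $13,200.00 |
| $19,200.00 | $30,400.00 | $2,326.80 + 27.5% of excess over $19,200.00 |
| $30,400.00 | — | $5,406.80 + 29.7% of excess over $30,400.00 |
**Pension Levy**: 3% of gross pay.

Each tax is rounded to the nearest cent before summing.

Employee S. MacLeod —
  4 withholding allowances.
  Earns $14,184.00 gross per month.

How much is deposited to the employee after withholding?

Earnings Tax: taxable = $14,184.00 − 4×$1,040.00 = $10,024.00
  $204.00 + 12.4% × ($10,024.00 − $6,000.00) = $204.00 + 12.4% × $4,024.00 = $702.98
Pension Levy: 3% × $14,184.00 = $425.52
Total withheld: $702.98 + $425.52 = $1,128.50
Net pay: $14,184.00 − $1,128.50 = $13,055.50

$13,055.50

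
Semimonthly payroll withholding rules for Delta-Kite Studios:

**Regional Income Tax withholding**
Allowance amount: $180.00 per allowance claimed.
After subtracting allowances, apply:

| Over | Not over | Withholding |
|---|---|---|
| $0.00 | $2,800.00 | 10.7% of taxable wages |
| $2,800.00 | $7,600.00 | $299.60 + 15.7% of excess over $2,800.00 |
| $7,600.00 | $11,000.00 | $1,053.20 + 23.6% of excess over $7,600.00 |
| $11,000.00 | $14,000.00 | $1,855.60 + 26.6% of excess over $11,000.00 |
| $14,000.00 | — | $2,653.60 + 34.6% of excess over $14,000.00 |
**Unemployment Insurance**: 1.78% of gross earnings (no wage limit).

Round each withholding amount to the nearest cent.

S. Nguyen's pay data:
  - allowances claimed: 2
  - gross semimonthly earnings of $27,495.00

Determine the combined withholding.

Regional Income Tax: taxable = $27,495.00 − 2×$180.00 = $27,135.00
  $2,653.60 + 34.6% × ($27,135.00 − $14,000.00) = $2,653.60 + 34.6% × $13,135.00 = $7,198.31
Unemployment Insurance: 1.78% × $27,495.00 = $489.41
Total: $7,198.31 + $489.41 = $7,687.72

$7,687.72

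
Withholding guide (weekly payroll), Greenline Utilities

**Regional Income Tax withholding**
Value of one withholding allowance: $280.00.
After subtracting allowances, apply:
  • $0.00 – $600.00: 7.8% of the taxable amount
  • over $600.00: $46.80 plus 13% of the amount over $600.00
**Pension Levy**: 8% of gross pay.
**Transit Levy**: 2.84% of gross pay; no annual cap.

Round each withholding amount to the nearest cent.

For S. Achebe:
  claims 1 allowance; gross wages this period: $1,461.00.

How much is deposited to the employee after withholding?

$1,180.30

Regional Income Tax: taxable = $1,461.00 − 1×$280.00 = $1,181.00
  $46.80 + 13% × ($1,181.00 − $600.00) = $46.80 + 13% × $581.00 = $122.33
Pension Levy: 8% × $1,461.00 = $116.88
Transit Levy: 2.84% × $1,461.00 = $41.49
Total withheld: $122.33 + $116.88 + $41.49 = $280.70
Net pay: $1,461.00 − $280.70 = $1,180.30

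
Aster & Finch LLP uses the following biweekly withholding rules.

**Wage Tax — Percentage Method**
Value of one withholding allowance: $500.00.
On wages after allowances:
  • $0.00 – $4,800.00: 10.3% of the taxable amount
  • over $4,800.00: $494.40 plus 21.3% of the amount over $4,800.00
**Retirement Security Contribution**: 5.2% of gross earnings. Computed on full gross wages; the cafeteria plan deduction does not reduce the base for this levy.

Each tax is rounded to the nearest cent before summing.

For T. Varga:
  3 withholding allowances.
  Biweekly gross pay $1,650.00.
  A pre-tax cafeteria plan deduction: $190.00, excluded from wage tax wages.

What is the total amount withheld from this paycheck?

Wage Tax: taxable = $1,650.00 − $190.00 − 3×$500.00 = $-40.00
  Taxable ≤ 0 → $0.00
Retirement Security Contribution: 5.2% × $1,650.00 = $85.80
Total: $0.00 + $85.80 = $85.80

$85.80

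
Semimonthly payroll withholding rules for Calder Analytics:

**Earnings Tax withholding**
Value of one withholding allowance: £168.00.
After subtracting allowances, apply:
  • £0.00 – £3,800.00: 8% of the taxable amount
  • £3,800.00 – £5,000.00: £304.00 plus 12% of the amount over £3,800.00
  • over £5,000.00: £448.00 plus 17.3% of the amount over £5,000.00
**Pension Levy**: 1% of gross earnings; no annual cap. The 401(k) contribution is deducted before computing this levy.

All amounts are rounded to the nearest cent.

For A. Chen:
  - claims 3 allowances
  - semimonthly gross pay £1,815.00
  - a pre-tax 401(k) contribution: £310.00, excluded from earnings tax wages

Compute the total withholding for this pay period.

Earnings Tax: taxable = £1,815.00 − £310.00 − 3×£168.00 = £1,001.00
  8% × £1,001.00 = £80.08
Pension Levy: 1% × £1,505.00 = £15.05
Total: £80.08 + £15.05 = £95.13

£95.13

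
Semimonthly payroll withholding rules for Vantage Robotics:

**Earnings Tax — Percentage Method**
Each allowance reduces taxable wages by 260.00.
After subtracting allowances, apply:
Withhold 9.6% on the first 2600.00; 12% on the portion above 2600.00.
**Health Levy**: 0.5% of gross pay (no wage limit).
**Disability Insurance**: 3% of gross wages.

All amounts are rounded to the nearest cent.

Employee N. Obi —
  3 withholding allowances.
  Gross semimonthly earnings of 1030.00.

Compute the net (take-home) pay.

969.95

Earnings Tax: taxable = 1030.00 − 3×260.00 = 250.00
  9.6% × 250.00 = 24.00
Health Levy: 0.5% × 1030.00 = 5.15
Disability Insurance: 3% × 1030.00 = 30.90
Total withheld: 24.00 + 5.15 + 30.90 = 60.05
Net pay: 1030.00 − 60.05 = 969.95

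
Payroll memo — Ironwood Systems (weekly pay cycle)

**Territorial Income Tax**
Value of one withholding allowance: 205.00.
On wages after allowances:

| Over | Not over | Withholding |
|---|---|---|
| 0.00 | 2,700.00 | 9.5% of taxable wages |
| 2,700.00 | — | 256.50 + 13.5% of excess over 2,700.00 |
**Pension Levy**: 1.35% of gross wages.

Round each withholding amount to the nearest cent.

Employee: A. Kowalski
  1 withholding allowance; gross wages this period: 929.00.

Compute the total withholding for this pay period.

Territorial Income Tax: taxable = 929.00 − 1×205.00 = 724.00
  9.5% × 724.00 = 68.78
Pension Levy: 1.35% × 929.00 = 12.54
Total: 68.78 + 12.54 = 81.32

81.32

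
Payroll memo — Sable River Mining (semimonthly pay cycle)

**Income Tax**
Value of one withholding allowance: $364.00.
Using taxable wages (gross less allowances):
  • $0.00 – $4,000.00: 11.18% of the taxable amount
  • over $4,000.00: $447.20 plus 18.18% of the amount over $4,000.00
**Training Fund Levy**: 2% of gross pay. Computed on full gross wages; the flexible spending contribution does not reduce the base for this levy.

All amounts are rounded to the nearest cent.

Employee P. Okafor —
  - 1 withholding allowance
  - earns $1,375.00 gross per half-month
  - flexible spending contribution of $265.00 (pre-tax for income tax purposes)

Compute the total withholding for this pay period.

$110.90

Income Tax: taxable = $1,375.00 − $265.00 − 1×$364.00 = $746.00
  11.18% × $746.00 = $83.40
Training Fund Levy: 2% × $1,375.00 = $27.50
Total: $83.40 + $27.50 = $110.90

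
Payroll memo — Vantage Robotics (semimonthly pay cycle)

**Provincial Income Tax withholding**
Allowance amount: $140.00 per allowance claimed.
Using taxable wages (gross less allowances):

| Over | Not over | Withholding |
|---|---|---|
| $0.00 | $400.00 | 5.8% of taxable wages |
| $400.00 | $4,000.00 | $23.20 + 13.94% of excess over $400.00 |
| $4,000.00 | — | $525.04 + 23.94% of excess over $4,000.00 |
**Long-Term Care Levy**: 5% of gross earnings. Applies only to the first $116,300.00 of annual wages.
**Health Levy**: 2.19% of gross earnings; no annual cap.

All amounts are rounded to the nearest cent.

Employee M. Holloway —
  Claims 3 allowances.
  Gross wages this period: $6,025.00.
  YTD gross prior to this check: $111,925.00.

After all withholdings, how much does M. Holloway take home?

$4,765.02

Provincial Income Tax: taxable = $6,025.00 − 3×$140.00 = $5,605.00
  $525.04 + 23.94% × ($5,605.00 − $4,000.00) = $525.04 + 23.94% × $1,605.00 = $909.28
Long-Term Care Levy: cap $116,300.00 − YTD $111,925.00 = $4,375.00 subject; 5% × $4,375.00 = $218.75
Health Levy: 2.19% × $6,025.00 = $131.95
Total withheld: $909.28 + $218.75 + $131.95 = $1,259.98
Net pay: $6,025.00 − $1,259.98 = $4,765.02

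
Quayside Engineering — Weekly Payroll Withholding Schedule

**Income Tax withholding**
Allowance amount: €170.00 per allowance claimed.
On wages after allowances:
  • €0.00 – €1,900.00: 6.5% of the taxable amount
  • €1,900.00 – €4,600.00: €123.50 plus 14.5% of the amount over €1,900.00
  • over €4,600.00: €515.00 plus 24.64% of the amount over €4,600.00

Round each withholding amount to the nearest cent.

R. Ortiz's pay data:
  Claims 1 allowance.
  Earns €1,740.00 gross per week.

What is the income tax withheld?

€102.05

Income Tax: taxable = €1,740.00 − 1×€170.00 = €1,570.00
  6.5% × €1,570.00 = €102.05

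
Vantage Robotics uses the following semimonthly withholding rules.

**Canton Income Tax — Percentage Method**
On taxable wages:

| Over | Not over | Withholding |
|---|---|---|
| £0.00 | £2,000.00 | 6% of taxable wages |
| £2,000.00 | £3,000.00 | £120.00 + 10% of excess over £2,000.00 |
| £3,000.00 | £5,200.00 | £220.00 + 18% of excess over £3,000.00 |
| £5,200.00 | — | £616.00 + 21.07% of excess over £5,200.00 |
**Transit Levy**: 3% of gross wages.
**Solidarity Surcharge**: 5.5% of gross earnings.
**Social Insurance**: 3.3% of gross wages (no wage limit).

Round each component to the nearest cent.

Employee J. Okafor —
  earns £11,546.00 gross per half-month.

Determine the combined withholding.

Canton Income Tax: taxable = £11,546.00
  £616.00 + 21.07% × (£11,546.00 − £5,200.00) = £616.00 + 21.07% × £6,346.00 = £1,953.10
Transit Levy: 3% × £11,546.00 = £346.38
Solidarity Surcharge: 5.5% × £11,546.00 = £635.03
Social Insurance: 3.3% × £11,546.00 = £381.02
Total: £1,953.10 + £346.38 + £635.03 + £381.02 = £3,315.53

£3,315.53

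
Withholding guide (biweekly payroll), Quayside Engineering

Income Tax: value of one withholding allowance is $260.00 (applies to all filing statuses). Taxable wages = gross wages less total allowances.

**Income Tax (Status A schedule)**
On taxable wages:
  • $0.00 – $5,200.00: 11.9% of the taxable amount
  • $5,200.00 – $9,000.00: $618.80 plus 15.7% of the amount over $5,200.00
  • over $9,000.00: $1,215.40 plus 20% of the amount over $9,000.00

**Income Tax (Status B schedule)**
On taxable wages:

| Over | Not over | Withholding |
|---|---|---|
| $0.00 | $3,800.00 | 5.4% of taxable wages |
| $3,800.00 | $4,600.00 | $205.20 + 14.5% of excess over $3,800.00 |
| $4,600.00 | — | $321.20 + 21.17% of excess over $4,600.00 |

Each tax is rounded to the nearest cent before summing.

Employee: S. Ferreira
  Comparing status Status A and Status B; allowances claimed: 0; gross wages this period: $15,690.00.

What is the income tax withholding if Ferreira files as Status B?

Income Tax (Status B): taxable = $15,690.00
  $321.20 + 21.17% × ($15,690.00 − $4,600.00) = $321.20 + 21.17% × $11,090.00 = $2,668.95

$2,668.95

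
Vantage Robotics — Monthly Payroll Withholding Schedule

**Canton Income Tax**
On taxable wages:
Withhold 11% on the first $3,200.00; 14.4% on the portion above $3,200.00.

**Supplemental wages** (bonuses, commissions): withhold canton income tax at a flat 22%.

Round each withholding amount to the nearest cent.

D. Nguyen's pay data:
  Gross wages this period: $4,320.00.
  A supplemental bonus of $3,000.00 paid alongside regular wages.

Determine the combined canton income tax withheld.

Canton Income Tax: taxable = $4,320.00
  $352.00 + 14.4% × ($4,320.00 − $3,200.00) = $352.00 + 14.4% × $1,120.00 = $513.28
Supplemental (22% flat on bonus): 22% × $3,000.00 = $660.00
Total canton income tax: $513.28 + $660.00 = $1,173.28

$1,173.28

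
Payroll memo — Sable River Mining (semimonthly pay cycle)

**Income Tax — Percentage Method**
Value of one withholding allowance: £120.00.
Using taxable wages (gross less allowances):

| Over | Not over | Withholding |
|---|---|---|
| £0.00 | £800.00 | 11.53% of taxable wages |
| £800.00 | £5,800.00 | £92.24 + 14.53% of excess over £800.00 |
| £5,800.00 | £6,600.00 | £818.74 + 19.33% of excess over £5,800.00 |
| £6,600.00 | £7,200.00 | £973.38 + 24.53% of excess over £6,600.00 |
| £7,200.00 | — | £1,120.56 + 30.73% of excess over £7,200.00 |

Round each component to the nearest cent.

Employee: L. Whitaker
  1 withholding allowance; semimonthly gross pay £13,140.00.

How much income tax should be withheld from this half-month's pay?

Income Tax: taxable = £13,140.00 − 1×£120.00 = £13,020.00
  £1,120.56 + 30.73% × (£13,020.00 − £7,200.00) = £1,120.56 + 30.73% × £5,820.00 = £2,909.05

£2,909.05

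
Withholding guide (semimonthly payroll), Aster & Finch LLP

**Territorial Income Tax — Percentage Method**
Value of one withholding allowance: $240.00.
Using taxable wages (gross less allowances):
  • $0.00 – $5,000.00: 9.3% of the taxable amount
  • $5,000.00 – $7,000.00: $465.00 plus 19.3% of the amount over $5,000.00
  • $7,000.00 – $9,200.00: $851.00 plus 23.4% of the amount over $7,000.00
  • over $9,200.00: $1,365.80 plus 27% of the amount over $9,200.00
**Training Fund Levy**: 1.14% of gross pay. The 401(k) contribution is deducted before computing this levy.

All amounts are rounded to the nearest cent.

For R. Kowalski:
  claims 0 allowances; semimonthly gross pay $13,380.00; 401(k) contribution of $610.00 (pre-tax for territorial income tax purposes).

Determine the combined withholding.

Territorial Income Tax: taxable = $13,380.00 − $610.00 = $12,770.00
  $1,365.80 + 27% × ($12,770.00 − $9,200.00) = $1,365.80 + 27% × $3,570.00 = $2,329.70
Training Fund Levy: 1.14% × $12,770.00 = $145.58
Total: $2,329.70 + $145.58 = $2,475.28

$2,475.28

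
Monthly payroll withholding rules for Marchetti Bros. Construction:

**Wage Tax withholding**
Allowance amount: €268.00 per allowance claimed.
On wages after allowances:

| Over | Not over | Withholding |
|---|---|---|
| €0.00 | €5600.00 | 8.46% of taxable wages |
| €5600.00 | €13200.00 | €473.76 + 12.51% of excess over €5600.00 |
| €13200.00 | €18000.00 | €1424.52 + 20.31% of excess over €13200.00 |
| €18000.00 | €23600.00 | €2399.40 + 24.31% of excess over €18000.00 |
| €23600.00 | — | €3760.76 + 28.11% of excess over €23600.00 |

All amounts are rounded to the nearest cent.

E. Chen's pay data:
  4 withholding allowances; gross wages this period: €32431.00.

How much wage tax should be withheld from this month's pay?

Wage Tax: taxable = €32431.00 − 4×€268.00 = €31359.00
  €3760.76 + 28.11% × (€31359.00 − €23600.00) = €3760.76 + 28.11% × €7759.00 = €5941.81

€5941.81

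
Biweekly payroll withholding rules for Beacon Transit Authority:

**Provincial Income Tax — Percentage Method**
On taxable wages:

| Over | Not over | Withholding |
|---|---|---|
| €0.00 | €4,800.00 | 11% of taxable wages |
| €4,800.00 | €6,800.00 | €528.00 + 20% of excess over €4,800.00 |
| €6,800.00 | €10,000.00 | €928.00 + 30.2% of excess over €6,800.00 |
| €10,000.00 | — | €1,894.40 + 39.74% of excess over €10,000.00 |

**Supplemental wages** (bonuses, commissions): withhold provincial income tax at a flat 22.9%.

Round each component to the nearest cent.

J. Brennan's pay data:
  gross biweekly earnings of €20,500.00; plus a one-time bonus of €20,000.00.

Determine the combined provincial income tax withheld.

€10,647.10

Provincial Income Tax: taxable = €20,500.00
  €1,894.40 + 39.74% × (€20,500.00 − €10,000.00) = €1,894.40 + 39.74% × €10,500.00 = €6,067.10
Supplemental (22.9% flat on bonus): 22.9% × €20,000.00 = €4,580.00
Total provincial income tax: €6,067.10 + €4,580.00 = €10,647.10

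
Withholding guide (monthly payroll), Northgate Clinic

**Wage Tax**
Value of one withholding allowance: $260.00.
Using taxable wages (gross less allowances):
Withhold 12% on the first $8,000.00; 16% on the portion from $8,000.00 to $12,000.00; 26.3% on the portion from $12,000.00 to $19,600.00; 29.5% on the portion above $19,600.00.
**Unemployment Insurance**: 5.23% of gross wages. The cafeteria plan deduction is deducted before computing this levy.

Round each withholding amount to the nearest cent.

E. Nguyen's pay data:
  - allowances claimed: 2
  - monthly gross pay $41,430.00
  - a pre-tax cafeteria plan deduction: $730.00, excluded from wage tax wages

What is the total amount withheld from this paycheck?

Wage Tax: taxable = $41,430.00 − $730.00 − 2×$260.00 = $40,180.00
  $3,598.80 + 29.5% × ($40,180.00 − $19,600.00) = $3,598.80 + 29.5% × $20,580.00 = $9,669.90
Unemployment Insurance: 5.23% × $40,700.00 = $2,128.61
Total: $9,669.90 + $2,128.61 = $11,798.51

$11,798.51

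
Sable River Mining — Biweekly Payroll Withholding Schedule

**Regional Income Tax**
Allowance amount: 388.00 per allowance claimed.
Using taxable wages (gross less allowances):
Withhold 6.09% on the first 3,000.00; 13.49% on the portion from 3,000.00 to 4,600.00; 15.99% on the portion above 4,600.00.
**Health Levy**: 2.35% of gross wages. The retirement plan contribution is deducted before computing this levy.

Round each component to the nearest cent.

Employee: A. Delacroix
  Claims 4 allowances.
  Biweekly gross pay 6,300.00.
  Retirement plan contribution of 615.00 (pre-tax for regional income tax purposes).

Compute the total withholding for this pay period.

469.14

Regional Income Tax: taxable = 6,300.00 − 615.00 − 4×388.00 = 4,133.00
  182.70 + 13.49% × (4,133.00 − 3,000.00) = 182.70 + 13.49% × 1,133.00 = 335.54
Health Levy: 2.35% × 5,685.00 = 133.60
Total: 335.54 + 133.60 = 469.14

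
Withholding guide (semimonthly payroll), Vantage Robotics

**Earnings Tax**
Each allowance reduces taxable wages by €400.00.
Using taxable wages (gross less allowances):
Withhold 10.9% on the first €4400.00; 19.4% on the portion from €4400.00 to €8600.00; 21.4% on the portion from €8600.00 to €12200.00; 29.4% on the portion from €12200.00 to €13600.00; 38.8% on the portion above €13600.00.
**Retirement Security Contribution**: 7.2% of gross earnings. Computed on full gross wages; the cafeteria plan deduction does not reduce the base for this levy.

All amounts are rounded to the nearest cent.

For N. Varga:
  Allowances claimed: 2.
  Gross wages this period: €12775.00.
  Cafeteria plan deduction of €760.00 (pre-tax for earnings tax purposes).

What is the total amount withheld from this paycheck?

€2773.81

Earnings Tax: taxable = €12775.00 − €760.00 − 2×€400.00 = €11215.00
  €1294.40 + 21.4% × (€11215.00 − €8600.00) = €1294.40 + 21.4% × €2615.00 = €1854.01
Retirement Security Contribution: 7.2% × €12775.00 = €919.80
Total: €1854.01 + €919.80 = €2773.81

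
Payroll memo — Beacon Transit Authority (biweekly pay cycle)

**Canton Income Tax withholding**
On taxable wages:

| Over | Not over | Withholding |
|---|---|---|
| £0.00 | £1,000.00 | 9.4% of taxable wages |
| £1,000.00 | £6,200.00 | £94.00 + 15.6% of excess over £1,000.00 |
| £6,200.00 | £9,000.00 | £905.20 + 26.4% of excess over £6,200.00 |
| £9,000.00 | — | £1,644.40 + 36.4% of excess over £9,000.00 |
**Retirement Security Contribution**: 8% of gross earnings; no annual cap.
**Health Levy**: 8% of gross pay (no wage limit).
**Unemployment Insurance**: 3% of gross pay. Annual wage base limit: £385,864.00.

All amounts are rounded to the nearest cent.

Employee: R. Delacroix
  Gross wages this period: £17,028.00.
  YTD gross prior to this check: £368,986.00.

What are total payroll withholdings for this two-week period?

Canton Income Tax: taxable = £17,028.00
  £1,644.40 + 36.4% × (£17,028.00 − £9,000.00) = £1,644.40 + 36.4% × £8,028.00 = £4,566.59
Retirement Security Contribution: 8% × £17,028.00 = £1,362.24
Health Levy: 8% × £17,028.00 = £1,362.24
Unemployment Insurance: cap £385,864.00 − YTD £368,986.00 = £16,878.00 subject; 3% × £16,878.00 = £506.34
Total: £4,566.59 + £1,362.24 + £1,362.24 + £506.34 = £7,797.41

£7,797.41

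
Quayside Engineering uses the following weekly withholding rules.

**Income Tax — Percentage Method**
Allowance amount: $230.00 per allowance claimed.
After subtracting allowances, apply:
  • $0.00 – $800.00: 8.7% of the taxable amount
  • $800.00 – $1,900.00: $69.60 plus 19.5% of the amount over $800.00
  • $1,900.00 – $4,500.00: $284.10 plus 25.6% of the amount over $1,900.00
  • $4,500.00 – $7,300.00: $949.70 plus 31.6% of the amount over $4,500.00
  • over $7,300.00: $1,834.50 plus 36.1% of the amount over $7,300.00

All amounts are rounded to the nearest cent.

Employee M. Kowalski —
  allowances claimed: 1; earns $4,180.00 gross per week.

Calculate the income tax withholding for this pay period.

Income Tax: taxable = $4,180.00 − 1×$230.00 = $3,950.00
  $284.10 + 25.6% × ($3,950.00 − $1,900.00) = $284.10 + 25.6% × $2,050.00 = $808.90

$808.90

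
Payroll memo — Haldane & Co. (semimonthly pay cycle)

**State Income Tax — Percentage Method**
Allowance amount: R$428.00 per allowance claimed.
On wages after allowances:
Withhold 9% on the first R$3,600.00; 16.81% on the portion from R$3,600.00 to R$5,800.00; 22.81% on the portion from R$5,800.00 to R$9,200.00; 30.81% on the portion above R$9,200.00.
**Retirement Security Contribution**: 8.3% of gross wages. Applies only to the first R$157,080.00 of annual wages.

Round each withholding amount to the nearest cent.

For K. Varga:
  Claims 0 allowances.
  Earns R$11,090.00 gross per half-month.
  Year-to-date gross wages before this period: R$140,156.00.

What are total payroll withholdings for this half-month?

R$2,972.14

State Income Tax: taxable = R$11,090.00
  R$1,469.36 + 30.81% × (R$11,090.00 − R$9,200.00) = R$1,469.36 + 30.81% × R$1,890.00 = R$2,051.67
Retirement Security Contribution: 8.3% × R$11,090.00 = R$920.47
Total: R$2,051.67 + R$920.47 = R$2,972.14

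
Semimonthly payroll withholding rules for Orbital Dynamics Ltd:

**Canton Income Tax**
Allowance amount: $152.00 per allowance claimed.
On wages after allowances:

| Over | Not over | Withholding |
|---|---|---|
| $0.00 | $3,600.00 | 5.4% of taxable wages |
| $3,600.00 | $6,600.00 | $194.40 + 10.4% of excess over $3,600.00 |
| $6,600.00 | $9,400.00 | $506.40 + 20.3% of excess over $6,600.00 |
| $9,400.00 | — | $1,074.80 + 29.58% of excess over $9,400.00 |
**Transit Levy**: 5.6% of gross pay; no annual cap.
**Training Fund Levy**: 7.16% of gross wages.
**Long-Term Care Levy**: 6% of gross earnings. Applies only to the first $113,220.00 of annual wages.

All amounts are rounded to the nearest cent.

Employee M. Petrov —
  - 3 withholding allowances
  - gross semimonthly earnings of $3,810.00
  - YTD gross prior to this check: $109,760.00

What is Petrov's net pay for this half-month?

Canton Income Tax: taxable = $3,810.00 − 3×$152.00 = $3,354.00
  5.4% × $3,354.00 = $181.12
Transit Levy: 5.6% × $3,810.00 = $213.36
Training Fund Levy: 7.16% × $3,810.00 = $272.80
Long-Term Care Levy: cap $113,220.00 − YTD $109,760.00 = $3,460.00 subject; 6% × $3,460.00 = $207.60
Total withheld: $181.12 + $213.36 + $272.80 + $207.60 = $874.88
Net pay: $3,810.00 − $874.88 = $2,935.12

$2,935.12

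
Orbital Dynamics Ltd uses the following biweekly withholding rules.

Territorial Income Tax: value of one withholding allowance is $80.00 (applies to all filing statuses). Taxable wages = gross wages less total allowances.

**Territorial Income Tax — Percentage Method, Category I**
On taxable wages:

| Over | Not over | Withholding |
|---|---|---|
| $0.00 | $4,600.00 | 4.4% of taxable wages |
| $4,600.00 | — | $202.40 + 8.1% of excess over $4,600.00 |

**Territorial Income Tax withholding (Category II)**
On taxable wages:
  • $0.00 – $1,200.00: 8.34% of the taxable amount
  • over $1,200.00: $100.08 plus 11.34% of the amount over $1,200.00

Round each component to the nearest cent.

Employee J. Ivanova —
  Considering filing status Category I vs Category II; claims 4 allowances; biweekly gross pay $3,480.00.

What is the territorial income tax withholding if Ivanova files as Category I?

Territorial Income Tax (Category I): taxable = $3,480.00 − 4×$80.00 = $3,160.00
  4.4% × $3,160.00 = $139.04

$139.04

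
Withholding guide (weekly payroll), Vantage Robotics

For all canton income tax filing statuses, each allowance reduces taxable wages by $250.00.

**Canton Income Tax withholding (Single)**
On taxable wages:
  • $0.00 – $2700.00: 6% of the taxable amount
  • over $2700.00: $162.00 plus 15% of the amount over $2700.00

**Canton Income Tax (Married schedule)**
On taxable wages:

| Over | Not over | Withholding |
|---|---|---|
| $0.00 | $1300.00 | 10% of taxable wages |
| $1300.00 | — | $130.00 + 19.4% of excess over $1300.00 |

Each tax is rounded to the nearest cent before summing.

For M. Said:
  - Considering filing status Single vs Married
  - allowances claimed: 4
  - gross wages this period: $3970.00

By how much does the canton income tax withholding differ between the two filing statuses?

Canton Income Tax (Single): taxable = $3970.00 − 4×$250.00 = $2970.00
  $162.00 + 15% × ($2970.00 − $2700.00) = $162.00 + 15% × $270.00 = $202.50
Canton Income Tax (Married): taxable = $3970.00 − 4×$250.00 = $2970.00
  $130.00 + 19.4% × ($2970.00 − $1300.00) = $130.00 + 19.4% × $1670.00 = $453.98
Difference: |$202.50 − $453.98| = $251.48 (higher under Married)

$251.48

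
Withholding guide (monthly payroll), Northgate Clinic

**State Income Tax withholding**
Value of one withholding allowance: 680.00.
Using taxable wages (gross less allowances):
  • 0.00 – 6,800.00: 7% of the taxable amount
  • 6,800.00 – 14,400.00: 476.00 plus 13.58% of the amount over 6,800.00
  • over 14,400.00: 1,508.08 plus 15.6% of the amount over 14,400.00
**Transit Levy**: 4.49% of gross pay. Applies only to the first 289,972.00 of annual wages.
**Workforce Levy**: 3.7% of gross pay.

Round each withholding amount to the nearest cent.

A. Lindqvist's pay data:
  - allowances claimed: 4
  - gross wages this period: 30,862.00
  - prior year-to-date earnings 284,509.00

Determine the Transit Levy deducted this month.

245.29

Transit Levy: cap 289,972.00 − YTD 284,509.00 = 5,463.00 subject; 4.49% × 5,463.00 = 245.29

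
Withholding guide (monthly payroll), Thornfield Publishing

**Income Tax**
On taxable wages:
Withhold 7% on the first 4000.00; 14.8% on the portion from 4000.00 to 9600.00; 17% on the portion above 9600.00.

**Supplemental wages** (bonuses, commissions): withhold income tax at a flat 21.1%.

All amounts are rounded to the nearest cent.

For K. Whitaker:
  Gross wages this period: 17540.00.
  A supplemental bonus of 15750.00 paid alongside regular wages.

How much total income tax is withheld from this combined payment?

5781.85

Income Tax: taxable = 17540.00
  1108.80 + 17% × (17540.00 − 9600.00) = 1108.80 + 17% × 7940.00 = 2458.60
Supplemental (21.1% flat on bonus): 21.1% × 15750.00 = 3323.25
Total income tax: 2458.60 + 3323.25 = 5781.85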